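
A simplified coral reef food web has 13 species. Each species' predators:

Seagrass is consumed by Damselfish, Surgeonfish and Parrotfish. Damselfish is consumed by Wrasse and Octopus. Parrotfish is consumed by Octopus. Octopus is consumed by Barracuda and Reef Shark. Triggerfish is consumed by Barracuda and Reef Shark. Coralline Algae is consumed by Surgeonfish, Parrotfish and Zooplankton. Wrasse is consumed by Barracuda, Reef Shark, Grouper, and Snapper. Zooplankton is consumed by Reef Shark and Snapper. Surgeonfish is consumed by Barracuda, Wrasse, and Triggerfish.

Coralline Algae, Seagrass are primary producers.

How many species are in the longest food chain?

4 species

One longest chain: Coralline Algae → Surgeonfish → Triggerfish → Barracuda.
It has 4 species and 3 links.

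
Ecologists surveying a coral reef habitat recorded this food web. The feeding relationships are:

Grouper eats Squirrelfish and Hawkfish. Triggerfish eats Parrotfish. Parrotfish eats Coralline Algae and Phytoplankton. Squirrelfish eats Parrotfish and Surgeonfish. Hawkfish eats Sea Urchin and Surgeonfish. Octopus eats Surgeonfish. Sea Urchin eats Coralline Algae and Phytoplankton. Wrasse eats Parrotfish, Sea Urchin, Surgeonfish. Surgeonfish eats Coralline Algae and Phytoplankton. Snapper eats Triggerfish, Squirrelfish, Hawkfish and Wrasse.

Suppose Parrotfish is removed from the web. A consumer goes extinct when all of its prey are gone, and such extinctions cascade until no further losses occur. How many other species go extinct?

1

Remove Parrotfish.
Round 1: Triggerfish (all prey gone) → extinct.
No further losses. Total secondary extinctions: 1.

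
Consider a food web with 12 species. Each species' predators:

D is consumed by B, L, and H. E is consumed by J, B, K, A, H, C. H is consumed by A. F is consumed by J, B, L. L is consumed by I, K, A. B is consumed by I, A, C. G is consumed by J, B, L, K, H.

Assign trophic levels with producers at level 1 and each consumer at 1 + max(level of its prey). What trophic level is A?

G is a producer → level 1.
H eats G (level 1); other prey at levels: E 1, D 1 → level 2.
A eats H (level 2); other prey at levels: E 1, B 2, L 2 → level 3.

Trophic level 3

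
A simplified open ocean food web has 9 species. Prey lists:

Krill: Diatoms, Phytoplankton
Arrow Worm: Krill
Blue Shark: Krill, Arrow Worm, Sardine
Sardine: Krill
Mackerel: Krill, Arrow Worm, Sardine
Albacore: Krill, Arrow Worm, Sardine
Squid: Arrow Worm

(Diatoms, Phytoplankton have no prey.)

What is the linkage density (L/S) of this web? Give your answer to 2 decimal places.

L/S = 1.56

There are L = 14 links among S = 9 species.
L/S = 14/9 = 1.5556 ≈ 1.56.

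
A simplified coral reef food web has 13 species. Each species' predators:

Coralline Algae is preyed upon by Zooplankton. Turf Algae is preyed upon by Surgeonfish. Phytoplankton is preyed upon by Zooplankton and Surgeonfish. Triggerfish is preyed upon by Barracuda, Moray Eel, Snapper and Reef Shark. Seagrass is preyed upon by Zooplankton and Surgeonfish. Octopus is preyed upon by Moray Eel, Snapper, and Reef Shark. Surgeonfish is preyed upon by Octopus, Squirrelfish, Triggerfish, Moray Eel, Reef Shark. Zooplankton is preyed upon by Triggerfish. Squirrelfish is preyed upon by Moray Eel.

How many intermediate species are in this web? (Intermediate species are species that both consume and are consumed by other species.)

5

Intermediate species (has both prey and predators): Surgeonfish, Zooplankton, Octopus, Triggerfish, Squirrelfish.
Count: 5.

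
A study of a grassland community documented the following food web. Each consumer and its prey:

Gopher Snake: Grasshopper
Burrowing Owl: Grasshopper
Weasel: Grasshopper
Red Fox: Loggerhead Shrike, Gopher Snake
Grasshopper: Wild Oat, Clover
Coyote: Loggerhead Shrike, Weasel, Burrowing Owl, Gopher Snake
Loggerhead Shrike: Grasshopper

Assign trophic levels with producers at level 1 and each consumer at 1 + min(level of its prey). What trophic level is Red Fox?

Wild Oat is a producer → level 1.
Grasshopper eats Wild Oat → level 2.
Loggerhead Shrike eats Grasshopper → level 3.
Red Fox eats Loggerhead Shrike → level 4.
No prey of Red Fox is below level 3, so 4 is the minimum.

Trophic level 4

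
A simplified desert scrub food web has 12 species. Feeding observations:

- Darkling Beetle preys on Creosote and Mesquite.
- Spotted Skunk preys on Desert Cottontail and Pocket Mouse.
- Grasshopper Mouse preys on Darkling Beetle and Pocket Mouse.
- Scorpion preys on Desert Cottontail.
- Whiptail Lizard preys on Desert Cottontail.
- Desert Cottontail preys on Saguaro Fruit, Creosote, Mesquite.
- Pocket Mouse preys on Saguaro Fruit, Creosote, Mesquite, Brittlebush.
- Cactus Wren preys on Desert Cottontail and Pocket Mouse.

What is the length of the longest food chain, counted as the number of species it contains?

One longest chain: Creosote → Desert Cottontail → Spotted Skunk.
It has 3 species and 2 links.

3 species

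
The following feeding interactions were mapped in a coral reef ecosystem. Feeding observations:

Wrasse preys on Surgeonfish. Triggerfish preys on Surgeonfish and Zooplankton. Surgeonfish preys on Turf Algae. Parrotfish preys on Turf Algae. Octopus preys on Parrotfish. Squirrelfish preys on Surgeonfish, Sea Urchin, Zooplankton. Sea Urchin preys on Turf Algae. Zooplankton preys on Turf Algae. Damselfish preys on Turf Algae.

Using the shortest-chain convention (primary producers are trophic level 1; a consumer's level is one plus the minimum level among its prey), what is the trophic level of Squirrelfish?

Trophic level 3

Turf Algae is a producer → level 1.
Zooplankton eats Turf Algae → level 2.
Squirrelfish eats Zooplankton → level 3.
No prey of Squirrelfish is below level 2, so 3 is the minimum.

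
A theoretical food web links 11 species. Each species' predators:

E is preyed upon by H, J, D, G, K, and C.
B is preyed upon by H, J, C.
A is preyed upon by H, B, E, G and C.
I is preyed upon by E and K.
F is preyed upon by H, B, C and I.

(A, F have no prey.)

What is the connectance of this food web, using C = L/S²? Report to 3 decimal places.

The web has S = 11 species and L = 20 feeding links.
C = L / S² = 20 / 121 = 0.1653 ≈ 0.165.

C = 0.165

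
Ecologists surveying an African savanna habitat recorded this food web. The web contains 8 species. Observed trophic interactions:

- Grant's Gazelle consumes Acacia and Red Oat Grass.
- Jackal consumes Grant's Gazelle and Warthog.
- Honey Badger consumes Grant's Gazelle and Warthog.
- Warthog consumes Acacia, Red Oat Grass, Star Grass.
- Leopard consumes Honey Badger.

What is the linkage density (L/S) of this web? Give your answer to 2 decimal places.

There are L = 10 links among S = 8 species.
L/S = 10/8 = 1.2500 ≈ 1.25.

L/S = 1.25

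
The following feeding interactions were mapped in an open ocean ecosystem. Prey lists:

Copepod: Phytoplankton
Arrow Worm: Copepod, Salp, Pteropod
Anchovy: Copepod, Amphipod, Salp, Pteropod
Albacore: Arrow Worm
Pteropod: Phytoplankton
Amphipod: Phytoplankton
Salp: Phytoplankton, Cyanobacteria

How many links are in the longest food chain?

3 links

One longest chain: Phytoplankton → Copepod → Arrow Worm → Albacore.
It has 4 species and 3 links.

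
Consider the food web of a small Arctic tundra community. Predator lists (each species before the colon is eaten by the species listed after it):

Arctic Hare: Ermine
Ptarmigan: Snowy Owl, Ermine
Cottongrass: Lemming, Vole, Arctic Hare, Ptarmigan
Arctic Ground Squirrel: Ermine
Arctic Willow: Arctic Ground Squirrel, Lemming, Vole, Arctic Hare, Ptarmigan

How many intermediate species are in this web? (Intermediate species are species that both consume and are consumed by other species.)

Intermediate species (has both prey and predators): Arctic Ground Squirrel, Arctic Hare, Ptarmigan.
Count: 3.

3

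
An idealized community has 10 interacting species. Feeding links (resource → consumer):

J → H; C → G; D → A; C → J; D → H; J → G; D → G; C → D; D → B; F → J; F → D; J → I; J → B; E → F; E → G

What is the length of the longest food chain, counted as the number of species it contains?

One longest chain: E → F → J → H.
It has 4 species and 3 links.

4 species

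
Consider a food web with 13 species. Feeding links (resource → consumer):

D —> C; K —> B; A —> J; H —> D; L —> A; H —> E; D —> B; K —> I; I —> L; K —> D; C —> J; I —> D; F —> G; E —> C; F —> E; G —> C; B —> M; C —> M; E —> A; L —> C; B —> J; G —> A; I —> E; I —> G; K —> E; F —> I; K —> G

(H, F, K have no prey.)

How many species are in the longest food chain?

5 species

One longest chain: F → I → E → A → J.
It has 5 species and 4 links.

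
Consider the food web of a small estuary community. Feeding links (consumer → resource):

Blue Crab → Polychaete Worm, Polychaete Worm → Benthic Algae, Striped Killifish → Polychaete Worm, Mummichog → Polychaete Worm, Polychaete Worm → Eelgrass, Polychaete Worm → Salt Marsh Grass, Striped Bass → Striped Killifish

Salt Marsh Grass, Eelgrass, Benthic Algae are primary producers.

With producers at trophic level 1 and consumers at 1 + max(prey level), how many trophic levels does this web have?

4

Producers (level 1): Salt Marsh Grass, Eelgrass, Benthic Algae.
Salt Marsh Grass → Polychaete Worm → Striped Killifish → Striped Bass gives Striped Bass level 4.
No species has a prey at level 4, so no species reaches level 5.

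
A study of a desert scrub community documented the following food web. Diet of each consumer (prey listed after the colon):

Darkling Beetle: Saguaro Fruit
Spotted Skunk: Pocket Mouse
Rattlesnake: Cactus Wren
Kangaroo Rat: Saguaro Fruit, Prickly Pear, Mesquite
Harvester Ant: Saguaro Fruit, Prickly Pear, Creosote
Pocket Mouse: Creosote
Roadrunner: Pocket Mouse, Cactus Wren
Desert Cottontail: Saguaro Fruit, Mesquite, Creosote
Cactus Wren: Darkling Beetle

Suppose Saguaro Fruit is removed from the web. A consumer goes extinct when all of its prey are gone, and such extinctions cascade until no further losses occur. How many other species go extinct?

Remove Saguaro Fruit.
Round 1: Darkling Beetle (all prey gone) → extinct.
Round 2: Cactus Wren (all prey gone) → extinct.
Round 3: Rattlesnake (all prey gone) → extinct.
No further losses. Total secondary extinctions: 3.

3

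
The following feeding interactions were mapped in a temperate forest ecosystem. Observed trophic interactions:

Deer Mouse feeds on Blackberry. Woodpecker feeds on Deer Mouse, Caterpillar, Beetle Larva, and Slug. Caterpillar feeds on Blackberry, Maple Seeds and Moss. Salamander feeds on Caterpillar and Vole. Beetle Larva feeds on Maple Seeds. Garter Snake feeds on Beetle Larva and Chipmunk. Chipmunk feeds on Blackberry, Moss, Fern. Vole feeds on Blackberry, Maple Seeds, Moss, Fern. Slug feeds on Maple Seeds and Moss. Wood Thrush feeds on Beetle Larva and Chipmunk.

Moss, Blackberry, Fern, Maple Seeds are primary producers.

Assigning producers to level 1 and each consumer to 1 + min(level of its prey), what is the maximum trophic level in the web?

3

Producers (level 1): Moss, Blackberry, Fern, Maple Seeds.
Following each consumer down to its lowest-level prey: Maple Seeds → Beetle Larva → Garter Snake (levels 1 through 3).
All prey of Garter Snake (Beetle Larva 2, Chipmunk 2) are at level 2 or above, so Garter Snake is at level 1 + 2 = 3.
Every consumer has at least one prey at level 2 or below, so none exceeds level 3.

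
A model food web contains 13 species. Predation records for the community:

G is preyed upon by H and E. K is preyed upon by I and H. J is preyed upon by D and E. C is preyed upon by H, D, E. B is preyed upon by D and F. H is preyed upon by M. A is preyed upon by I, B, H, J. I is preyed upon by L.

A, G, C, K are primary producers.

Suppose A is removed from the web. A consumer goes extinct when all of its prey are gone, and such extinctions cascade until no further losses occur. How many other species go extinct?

Remove A.
Round 1: B (all prey gone), J (all prey gone) → extinct.
Round 2: F (all prey gone) → extinct.
No further losses. Total secondary extinctions: 3.

3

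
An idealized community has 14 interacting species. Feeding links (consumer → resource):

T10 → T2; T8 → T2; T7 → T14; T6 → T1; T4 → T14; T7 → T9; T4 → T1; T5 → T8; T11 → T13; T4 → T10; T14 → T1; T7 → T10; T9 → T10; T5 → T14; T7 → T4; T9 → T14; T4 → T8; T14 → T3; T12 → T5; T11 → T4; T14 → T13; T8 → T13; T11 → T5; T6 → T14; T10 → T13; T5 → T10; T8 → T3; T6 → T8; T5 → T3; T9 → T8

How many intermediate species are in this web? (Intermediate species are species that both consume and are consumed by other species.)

Intermediate species (has both prey and predators): T10, T8, T14, T4, T5, T9.
Count: 6.

6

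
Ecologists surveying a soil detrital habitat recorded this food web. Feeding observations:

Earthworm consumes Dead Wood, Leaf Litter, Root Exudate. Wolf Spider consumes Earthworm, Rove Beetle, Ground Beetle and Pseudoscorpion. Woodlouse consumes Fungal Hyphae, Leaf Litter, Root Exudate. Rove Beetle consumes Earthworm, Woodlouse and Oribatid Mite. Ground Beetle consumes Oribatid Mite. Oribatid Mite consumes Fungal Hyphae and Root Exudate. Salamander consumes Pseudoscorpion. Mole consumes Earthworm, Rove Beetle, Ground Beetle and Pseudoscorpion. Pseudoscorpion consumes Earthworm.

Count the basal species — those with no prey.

4

Basal species (no prey listed): Root Exudate, Fungal Hyphae, Leaf Litter, Dead Wood.
Count: 4.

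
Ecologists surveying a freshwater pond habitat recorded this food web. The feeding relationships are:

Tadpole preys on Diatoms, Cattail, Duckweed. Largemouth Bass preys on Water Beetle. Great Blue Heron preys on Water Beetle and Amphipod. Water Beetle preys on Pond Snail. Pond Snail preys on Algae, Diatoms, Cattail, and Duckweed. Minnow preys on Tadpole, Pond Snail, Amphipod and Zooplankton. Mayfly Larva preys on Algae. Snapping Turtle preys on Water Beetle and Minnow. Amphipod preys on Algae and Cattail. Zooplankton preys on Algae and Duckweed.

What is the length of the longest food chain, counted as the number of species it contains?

One longest chain: Algae → Pond Snail → Water Beetle → Largemouth Bass.
It has 4 species and 3 links.

4 species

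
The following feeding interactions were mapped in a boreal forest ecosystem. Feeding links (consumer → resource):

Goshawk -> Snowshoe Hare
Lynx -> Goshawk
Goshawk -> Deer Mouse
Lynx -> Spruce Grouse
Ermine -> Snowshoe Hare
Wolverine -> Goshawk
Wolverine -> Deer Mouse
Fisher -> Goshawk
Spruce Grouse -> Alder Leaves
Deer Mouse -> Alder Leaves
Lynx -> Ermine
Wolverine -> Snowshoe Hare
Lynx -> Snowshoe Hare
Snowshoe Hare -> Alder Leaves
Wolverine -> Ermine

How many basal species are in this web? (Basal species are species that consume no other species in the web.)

Basal species (no prey listed): Alder Leaves.
Count: 1.

1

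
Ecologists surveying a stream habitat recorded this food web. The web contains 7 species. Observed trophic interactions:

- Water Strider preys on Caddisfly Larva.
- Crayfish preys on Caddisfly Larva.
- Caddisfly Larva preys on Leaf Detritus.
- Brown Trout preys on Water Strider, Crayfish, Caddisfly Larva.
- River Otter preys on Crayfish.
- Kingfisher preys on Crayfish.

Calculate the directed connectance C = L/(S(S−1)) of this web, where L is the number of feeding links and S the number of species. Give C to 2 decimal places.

C = 0.19

The web has S = 7 species and L = 8 feeding links.
C = L / (S(S−1)) = 8 / 42 = 0.1905 ≈ 0.19.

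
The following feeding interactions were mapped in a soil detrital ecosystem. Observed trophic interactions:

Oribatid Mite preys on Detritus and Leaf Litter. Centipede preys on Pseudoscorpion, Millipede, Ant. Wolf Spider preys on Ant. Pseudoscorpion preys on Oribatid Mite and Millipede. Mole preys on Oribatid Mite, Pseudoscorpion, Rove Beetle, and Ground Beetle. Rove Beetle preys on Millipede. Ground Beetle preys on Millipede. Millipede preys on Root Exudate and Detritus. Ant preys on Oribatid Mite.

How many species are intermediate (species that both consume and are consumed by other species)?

Intermediate species (has both prey and predators): Oribatid Mite, Millipede, Ground Beetle, Ant, Pseudoscorpion, Rove Beetle.
Count: 6.

6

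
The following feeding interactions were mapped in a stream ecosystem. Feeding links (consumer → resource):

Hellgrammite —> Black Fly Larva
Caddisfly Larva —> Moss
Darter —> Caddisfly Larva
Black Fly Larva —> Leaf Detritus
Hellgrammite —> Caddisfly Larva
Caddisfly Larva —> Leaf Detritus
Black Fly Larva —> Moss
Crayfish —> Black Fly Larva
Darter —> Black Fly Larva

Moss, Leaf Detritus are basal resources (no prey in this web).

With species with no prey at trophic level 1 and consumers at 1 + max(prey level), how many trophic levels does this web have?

Basal resources (level 1): Moss, Leaf Detritus.
Moss → Black Fly Larva → Darter gives Darter level 3.
No species has a prey at level 3, so no species reaches level 4.

3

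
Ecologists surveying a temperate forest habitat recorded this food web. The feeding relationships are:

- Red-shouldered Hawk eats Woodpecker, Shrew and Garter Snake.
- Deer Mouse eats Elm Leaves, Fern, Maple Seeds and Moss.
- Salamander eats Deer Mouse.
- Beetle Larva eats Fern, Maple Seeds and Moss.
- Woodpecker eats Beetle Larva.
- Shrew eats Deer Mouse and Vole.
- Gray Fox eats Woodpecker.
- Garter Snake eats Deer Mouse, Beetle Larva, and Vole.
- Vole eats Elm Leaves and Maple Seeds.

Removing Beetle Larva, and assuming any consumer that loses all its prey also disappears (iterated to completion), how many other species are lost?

2

Remove Beetle Larva.
Round 1: Woodpecker (all prey gone) → extinct.
Round 2: Gray Fox (all prey gone) → extinct.
No further losses. Total secondary extinctions: 2.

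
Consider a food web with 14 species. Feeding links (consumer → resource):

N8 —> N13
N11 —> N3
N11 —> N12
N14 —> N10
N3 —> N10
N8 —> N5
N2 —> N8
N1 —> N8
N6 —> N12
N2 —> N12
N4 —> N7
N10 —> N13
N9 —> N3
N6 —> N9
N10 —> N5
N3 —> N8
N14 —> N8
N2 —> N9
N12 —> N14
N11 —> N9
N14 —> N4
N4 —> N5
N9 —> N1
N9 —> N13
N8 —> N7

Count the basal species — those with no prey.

3

Basal species (no prey listed): N5, N13, N7.
Count: 3.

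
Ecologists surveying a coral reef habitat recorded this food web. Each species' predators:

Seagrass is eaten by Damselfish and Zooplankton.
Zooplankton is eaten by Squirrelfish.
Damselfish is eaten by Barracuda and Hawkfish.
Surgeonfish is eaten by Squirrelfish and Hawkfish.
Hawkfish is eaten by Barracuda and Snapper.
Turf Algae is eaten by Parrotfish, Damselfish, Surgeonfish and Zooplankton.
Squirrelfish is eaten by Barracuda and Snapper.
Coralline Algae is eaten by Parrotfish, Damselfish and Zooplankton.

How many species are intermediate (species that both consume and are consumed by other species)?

Intermediate species (has both prey and predators): Damselfish, Surgeonfish, Zooplankton, Squirrelfish, Hawkfish.
Count: 5.

5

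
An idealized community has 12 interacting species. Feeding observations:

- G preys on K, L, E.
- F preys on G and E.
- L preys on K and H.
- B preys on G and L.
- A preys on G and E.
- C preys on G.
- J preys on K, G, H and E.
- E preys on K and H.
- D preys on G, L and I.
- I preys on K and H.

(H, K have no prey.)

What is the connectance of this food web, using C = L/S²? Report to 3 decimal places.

The web has S = 12 species and L = 23 feeding links.
C = L / S² = 23 / 144 = 0.1597 ≈ 0.160.

C = 0.160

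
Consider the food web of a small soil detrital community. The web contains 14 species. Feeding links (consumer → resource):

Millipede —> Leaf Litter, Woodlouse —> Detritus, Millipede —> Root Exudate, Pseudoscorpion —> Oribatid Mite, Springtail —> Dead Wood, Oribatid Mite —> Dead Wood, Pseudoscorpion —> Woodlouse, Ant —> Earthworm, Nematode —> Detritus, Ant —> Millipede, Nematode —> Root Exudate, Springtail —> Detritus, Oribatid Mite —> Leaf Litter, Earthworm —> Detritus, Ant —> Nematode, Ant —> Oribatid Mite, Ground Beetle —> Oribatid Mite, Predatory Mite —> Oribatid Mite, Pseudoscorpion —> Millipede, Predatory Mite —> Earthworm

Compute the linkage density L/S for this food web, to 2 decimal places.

There are L = 20 links among S = 14 species.
L/S = 20/14 = 1.4286 ≈ 1.43.

L/S = 1.43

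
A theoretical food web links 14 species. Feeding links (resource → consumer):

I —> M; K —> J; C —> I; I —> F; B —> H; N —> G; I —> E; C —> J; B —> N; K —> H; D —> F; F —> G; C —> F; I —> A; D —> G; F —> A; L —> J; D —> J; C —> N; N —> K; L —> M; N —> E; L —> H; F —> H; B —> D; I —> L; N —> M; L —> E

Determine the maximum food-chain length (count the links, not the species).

3 links

One longest chain: B → D → F → A.
It has 4 species and 3 links.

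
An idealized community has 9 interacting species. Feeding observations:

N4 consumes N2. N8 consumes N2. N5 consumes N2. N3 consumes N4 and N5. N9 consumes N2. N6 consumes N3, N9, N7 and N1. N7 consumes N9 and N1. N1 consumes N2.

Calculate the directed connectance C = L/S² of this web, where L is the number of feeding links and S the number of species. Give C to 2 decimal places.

C = 0.16

The web has S = 9 species and L = 13 feeding links.
C = L / S² = 13 / 81 = 0.1605 ≈ 0.16.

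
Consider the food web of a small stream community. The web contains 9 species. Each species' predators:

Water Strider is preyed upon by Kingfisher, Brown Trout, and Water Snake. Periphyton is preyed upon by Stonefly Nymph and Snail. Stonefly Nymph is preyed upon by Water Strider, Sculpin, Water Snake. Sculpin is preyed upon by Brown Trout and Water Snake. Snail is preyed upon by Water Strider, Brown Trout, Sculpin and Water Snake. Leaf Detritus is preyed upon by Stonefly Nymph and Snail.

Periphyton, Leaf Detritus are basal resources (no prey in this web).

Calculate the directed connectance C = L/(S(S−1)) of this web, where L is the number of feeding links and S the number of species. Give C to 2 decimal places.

C = 0.22

The web has S = 9 species and L = 16 feeding links.
C = L / (S(S−1)) = 16 / 72 = 0.2222 ≈ 0.22.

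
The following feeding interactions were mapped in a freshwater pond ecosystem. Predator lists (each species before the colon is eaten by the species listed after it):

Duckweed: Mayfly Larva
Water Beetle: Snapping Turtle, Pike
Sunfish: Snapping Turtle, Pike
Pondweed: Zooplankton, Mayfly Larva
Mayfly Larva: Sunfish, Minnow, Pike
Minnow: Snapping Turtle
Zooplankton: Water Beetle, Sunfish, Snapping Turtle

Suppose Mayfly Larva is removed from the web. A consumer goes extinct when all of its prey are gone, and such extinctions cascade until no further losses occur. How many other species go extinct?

1

Remove Mayfly Larva.
Round 1: Minnow (all prey gone) → extinct.
No further losses. Total secondary extinctions: 1.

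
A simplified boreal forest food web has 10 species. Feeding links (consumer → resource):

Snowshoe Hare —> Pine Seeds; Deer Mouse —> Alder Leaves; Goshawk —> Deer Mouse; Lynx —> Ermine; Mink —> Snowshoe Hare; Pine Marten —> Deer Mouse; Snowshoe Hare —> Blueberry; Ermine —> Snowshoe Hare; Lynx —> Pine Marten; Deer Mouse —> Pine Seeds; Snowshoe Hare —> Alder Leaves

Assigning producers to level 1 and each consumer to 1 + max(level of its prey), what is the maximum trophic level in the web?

Producers (level 1): Alder Leaves, Pine Seeds, Blueberry.
Alder Leaves → Deer Mouse → Pine Marten → Lynx gives Lynx level 4.
No species has a prey at level 4, so no species reaches level 5.

4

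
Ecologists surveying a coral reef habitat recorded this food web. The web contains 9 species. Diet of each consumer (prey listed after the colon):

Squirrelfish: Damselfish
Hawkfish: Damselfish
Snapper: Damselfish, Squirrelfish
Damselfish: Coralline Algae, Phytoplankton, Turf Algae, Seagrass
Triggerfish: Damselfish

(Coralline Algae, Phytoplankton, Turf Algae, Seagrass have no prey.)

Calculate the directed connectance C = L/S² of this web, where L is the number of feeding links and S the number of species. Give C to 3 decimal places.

The web has S = 9 species and L = 9 feeding links.
C = L / S² = 9 / 81 = 0.1111 ≈ 0.111.

C = 0.111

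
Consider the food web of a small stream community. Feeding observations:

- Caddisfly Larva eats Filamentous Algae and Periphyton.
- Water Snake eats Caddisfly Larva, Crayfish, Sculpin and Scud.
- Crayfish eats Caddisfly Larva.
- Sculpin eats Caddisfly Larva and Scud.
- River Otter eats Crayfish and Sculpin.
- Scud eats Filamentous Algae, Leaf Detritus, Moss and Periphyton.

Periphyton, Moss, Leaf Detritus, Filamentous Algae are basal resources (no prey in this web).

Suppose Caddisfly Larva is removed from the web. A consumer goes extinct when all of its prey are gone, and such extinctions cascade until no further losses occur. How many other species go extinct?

Remove Caddisfly Larva.
Round 1: Crayfish (all prey gone) → extinct.
No further losses. Total secondary extinctions: 1.

1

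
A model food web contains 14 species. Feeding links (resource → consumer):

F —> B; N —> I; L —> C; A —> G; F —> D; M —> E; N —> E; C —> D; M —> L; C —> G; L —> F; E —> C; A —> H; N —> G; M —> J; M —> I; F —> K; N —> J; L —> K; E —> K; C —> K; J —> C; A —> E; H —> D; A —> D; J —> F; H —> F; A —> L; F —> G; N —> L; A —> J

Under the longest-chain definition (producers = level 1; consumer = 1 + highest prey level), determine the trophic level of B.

Trophic level 4

A is a producer → level 1.
H eats A → level 2.
F eats H (level 2); other prey at levels: J 2, L 2 → level 3.
B eats F → level 4.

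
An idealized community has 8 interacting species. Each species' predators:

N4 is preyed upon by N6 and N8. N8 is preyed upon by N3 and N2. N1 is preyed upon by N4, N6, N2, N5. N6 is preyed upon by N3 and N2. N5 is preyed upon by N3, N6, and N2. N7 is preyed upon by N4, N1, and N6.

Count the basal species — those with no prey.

Basal species (no prey listed): N7.
Count: 1.

1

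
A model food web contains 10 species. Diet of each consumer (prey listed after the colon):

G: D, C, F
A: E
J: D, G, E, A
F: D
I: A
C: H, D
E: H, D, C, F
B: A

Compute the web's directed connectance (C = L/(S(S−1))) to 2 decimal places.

C = 0.19

The web has S = 10 species and L = 17 feeding links.
C = L / (S(S−1)) = 17 / 90 = 0.1889 ≈ 0.19.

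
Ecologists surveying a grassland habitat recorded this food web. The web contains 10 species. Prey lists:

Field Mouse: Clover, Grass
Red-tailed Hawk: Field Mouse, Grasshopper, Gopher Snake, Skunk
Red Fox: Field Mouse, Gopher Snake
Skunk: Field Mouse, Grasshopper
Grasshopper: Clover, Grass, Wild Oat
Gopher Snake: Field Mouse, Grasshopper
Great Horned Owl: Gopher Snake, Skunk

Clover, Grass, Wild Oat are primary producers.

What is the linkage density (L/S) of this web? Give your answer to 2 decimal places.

L/S = 1.70

There are L = 17 links among S = 10 species.
L/S = 17/10 = 1.7000 ≈ 1.70.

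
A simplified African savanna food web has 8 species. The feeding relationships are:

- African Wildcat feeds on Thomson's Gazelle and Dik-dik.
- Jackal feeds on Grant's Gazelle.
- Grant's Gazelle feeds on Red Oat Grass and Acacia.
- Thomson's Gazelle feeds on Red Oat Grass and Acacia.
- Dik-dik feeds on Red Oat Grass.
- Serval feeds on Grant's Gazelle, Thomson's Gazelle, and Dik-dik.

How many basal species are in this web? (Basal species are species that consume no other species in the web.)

2

Basal species (no prey listed): Red Oat Grass, Acacia.
Count: 2.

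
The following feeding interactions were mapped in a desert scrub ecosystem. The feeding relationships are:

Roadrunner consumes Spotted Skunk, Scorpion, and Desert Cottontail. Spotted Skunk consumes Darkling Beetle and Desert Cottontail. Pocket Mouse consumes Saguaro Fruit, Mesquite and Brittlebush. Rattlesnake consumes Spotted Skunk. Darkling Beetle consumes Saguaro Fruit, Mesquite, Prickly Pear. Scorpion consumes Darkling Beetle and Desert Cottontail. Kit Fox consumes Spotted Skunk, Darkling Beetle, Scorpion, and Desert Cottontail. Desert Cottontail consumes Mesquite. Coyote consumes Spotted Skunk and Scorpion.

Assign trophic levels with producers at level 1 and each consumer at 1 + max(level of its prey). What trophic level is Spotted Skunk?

Trophic level 3

Mesquite is a producer → level 1.
Desert Cottontail eats Mesquite → level 2.
Spotted Skunk eats Desert Cottontail (level 2); other prey at levels: Darkling Beetle 2 → level 3.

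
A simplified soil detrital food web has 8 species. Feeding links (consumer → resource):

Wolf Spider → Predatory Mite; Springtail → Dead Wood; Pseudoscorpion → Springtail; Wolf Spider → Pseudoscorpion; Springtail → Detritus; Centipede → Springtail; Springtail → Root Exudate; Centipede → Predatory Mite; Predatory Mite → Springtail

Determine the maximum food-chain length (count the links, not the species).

One longest chain: Detritus → Springtail → Predatory Mite → Centipede.
It has 4 species and 3 links.

3 links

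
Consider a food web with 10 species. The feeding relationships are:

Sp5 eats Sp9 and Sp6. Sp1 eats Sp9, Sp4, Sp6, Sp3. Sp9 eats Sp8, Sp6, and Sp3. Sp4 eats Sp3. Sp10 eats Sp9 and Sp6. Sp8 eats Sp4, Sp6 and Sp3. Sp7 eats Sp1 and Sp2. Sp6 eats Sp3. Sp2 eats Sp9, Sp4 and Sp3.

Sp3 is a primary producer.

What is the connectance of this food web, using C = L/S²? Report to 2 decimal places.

C = 0.21

The web has S = 10 species and L = 21 feeding links.
C = L / S² = 21 / 100 = 0.2100 ≈ 0.21.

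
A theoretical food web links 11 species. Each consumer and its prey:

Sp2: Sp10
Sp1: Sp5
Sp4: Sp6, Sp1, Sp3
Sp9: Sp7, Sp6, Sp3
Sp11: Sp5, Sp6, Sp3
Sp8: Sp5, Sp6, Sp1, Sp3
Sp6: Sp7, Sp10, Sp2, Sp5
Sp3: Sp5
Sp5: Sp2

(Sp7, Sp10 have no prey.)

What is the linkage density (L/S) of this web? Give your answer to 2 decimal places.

L/S = 1.91

There are L = 21 links among S = 11 species.
L/S = 21/11 = 1.9091 ≈ 1.91.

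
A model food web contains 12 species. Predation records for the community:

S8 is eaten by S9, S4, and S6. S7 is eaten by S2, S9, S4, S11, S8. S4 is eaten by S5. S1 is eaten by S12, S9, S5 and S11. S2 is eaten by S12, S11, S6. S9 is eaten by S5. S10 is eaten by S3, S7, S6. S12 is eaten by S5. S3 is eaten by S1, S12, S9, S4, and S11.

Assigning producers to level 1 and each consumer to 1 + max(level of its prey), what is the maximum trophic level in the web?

Producers (level 1): S10.
S10 → S3 → S1 → S9 → S5 gives S5 level 5.
No species has a prey at level 5, so no species reaches level 6.

5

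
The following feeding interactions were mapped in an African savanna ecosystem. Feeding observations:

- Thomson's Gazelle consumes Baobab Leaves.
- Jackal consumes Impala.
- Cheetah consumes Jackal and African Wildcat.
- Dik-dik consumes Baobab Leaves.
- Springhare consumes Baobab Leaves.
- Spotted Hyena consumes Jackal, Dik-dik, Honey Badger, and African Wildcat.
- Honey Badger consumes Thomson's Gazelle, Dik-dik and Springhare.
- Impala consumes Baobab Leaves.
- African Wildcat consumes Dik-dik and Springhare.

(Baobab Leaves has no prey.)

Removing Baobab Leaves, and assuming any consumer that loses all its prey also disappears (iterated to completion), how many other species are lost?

Remove Baobab Leaves.
Round 1: Impala (all prey gone), Springhare (all prey gone), Dik-dik (all prey gone), Thomson's Gazelle (all prey gone) → extinct.
Round 2: Honey Badger (all prey gone), African Wildcat (all prey gone), Jackal (all prey gone) → extinct.
Round 3: Cheetah (all prey gone), Spotted Hyena (all prey gone) → extinct.
No further losses. Total secondary extinctions: 9.

9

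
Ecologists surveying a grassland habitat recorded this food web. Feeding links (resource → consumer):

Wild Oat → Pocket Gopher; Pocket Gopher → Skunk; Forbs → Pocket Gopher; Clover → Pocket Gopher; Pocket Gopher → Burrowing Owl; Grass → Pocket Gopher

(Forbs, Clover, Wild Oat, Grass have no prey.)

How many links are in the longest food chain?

2 links

One longest chain: Forbs → Pocket Gopher → Skunk.
It has 3 species and 2 links.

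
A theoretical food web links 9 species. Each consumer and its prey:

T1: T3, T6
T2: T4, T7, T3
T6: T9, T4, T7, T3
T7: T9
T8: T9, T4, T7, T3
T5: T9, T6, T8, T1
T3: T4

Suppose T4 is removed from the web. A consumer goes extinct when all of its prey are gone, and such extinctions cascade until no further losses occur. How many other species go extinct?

1

Remove T4.
Round 1: T3 (all prey gone) → extinct.
No further losses. Total secondary extinctions: 1.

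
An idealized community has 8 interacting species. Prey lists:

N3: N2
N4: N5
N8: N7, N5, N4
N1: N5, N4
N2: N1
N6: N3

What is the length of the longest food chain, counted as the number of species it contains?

6 species

One longest chain: N5 → N4 → N1 → N2 → N3 → N6.
It has 6 species and 5 links.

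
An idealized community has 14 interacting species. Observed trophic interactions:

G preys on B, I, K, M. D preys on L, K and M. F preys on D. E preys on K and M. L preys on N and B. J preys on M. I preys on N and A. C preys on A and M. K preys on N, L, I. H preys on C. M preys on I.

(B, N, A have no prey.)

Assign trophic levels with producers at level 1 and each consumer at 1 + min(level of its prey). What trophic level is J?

N is a producer → level 1.
I eats N → level 2.
M eats I → level 3.
J eats M → level 4.
No prey of J is below level 3, so 4 is the minimum.

Trophic level 4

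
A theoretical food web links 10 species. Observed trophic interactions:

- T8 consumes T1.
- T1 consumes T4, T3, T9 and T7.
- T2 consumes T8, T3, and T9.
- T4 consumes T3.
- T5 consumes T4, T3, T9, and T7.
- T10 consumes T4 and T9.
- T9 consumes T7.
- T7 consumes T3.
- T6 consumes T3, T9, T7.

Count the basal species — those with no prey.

1

Basal species (no prey listed): T3.
Count: 1.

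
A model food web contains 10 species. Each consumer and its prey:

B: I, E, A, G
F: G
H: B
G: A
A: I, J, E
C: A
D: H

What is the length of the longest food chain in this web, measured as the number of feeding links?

5 links

One longest chain: I → A → G → B → H → D.
It has 6 species and 5 links.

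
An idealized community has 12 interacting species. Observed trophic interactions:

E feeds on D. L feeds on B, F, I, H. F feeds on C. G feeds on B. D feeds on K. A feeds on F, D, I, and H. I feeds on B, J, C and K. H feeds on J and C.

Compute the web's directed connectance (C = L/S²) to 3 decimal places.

C = 0.125

The web has S = 12 species and L = 18 feeding links.
C = L / S² = 18 / 144 = 0.1250 ≈ 0.125.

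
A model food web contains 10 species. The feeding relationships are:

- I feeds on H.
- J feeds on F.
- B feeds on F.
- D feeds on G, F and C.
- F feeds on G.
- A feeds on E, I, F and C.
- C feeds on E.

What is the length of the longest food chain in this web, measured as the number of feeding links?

One longest chain: G → F → A.
It has 3 species and 2 links.

2 links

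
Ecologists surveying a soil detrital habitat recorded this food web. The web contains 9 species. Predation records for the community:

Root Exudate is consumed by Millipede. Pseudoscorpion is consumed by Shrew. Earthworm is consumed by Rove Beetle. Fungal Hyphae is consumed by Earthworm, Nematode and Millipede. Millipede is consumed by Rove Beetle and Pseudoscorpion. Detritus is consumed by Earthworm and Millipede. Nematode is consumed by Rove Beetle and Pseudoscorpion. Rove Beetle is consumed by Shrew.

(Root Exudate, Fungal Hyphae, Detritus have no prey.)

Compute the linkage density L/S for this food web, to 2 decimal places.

L/S = 1.44

There are L = 13 links among S = 9 species.
L/S = 13/9 = 1.4444 ≈ 1.44.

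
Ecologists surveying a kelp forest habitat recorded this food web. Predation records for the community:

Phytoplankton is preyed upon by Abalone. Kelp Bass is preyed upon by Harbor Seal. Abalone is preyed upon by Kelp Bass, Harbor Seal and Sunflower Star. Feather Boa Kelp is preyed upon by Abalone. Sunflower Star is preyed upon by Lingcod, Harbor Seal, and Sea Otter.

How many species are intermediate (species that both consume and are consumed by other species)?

Intermediate species (has both prey and predators): Abalone, Kelp Bass, Sunflower Star.
Count: 3.

3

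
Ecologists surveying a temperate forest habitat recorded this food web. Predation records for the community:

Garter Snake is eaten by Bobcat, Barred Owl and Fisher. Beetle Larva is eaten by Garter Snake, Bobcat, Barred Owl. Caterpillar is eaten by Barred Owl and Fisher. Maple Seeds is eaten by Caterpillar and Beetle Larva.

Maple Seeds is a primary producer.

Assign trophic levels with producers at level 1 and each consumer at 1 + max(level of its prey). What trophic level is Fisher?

Maple Seeds is a producer → level 1.
Beetle Larva eats Maple Seeds → level 2.
Garter Snake eats Beetle Larva → level 3.
Fisher eats Garter Snake (level 3); other prey at levels: Caterpillar 2 → level 4.

Trophic level 4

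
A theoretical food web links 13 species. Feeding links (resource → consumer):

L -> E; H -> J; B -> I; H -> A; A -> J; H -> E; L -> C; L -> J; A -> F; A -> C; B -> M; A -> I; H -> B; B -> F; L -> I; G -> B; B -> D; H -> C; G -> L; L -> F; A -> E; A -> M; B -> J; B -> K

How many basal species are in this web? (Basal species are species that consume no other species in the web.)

2

Basal species (no prey listed): H, G.
Count: 2.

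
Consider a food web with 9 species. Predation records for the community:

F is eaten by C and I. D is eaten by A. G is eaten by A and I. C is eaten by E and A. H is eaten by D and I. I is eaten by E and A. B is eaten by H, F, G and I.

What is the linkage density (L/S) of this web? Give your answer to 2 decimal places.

L/S = 1.67

There are L = 15 links among S = 9 species.
L/S = 15/9 = 1.6667 ≈ 1.67.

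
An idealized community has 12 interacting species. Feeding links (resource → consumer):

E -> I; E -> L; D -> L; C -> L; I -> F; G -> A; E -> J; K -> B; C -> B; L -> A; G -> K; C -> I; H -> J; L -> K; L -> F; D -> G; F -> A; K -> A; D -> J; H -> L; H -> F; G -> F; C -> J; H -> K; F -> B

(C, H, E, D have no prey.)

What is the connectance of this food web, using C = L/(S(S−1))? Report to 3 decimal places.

The web has S = 12 species and L = 25 feeding links.
C = L / (S(S−1)) = 25 / 132 = 0.1894 ≈ 0.189.

C = 0.189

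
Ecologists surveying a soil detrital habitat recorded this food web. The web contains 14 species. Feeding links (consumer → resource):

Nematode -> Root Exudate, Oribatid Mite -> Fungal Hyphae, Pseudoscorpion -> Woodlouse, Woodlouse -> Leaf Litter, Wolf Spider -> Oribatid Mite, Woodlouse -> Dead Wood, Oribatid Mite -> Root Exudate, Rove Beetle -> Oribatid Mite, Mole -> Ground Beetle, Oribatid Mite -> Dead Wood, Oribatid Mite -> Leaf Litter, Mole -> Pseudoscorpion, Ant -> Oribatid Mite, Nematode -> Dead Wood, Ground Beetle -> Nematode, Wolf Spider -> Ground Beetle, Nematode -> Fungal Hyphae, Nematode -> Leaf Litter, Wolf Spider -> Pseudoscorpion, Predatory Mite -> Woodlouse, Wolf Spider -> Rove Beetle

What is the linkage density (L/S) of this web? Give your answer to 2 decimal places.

L/S = 1.50

There are L = 21 links among S = 14 species.
L/S = 21/14 = 1.5000 ≈ 1.50.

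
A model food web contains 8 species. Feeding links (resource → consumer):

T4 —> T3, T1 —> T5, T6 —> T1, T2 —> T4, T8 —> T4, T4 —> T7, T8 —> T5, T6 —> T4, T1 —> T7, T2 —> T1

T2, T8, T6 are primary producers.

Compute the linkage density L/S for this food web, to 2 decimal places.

L/S = 1.25

There are L = 10 links among S = 8 species.
L/S = 10/8 = 1.2500 ≈ 1.25.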